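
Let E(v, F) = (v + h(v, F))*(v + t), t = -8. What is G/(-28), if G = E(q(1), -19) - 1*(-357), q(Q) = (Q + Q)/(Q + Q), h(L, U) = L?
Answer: -49/4 ≈ -12.250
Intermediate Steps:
q(Q) = 1 (q(Q) = (2*Q)/((2*Q)) = (2*Q)*(1/(2*Q)) = 1)
E(v, F) = 2*v*(-8 + v) (E(v, F) = (v + v)*(v - 8) = (2*v)*(-8 + v) = 2*v*(-8 + v))
G = 343 (G = 2*1*(-8 + 1) - 1*(-357) = 2*1*(-7) + 357 = -14 + 357 = 343)
G/(-28) = 343/(-28) = 343*(-1/28) = -49/4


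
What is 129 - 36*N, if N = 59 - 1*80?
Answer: 885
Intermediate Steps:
N = -21 (N = 59 - 80 = -21)
129 - 36*N = 129 - 36*(-21) = 129 + 756 = 885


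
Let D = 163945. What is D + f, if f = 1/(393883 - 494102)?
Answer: 16430403954/100219 ≈ 1.6395e+5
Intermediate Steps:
f = -1/100219 (f = 1/(-100219) = -1/100219 ≈ -9.9781e-6)
D + f = 163945 - 1/100219 = 16430403954/100219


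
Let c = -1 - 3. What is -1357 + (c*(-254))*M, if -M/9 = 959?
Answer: -8770453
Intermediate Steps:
M = -8631 (M = -9*959 = -8631)
c = -4
-1357 + (c*(-254))*M = -1357 - 4*(-254)*(-8631) = -1357 + 1016*(-8631) = -1357 - 8769096 = -8770453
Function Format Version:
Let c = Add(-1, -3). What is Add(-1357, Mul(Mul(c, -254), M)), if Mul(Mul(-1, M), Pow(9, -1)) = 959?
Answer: -8770453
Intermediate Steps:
M = -8631 (M = Mul(-9, 959) = -8631)
c = -4
Add(-1357, Mul(Mul(c, -254), M)) = Add(-1357, Mul(Mul(-4, -254), -8631)) = Add(-1357, Mul(1016, -8631)) = Add(-1357, -8769096) = -8770453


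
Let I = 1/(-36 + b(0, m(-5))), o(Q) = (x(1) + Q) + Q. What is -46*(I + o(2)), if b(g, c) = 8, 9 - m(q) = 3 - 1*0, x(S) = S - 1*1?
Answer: -2553/14 ≈ -182.36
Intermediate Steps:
x(S) = -1 + S (x(S) = S - 1 = -1 + S)
o(Q) = 2*Q (o(Q) = ((-1 + 1) + Q) + Q = (0 + Q) + Q = Q + Q = 2*Q)
m(q) = 6 (m(q) = 9 - (3 - 1*0) = 9 - (3 + 0) = 9 - 1*3 = 9 - 3 = 6)
I = -1/28 (I = 1/(-36 + 8) = 1/(-28) = -1/28 ≈ -0.035714)
-46*(I + o(2)) = -46*(-1/28 + 2*2) = -46*(-1/28 + 4) = -46*111/28 = -2553/14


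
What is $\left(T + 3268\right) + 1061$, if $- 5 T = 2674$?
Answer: $\frac{18971}{5} \approx 3794.2$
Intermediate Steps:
$T = - \frac{2674}{5}$ ($T = \left(- \frac{1}{5}\right) 2674 = - \frac{2674}{5} \approx -534.8$)
$\left(T + 3268\right) + 1061 = \left(- \frac{2674}{5} + 3268\right) + 1061 = \frac{13666}{5} + 1061 = \frac{18971}{5}$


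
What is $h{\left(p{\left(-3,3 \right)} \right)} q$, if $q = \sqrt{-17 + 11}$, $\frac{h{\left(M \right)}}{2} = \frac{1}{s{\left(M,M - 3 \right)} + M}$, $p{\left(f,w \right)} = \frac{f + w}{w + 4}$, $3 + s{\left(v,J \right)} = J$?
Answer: $- \frac{i \sqrt{6}}{3} \approx - 0.8165 i$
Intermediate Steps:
$s{\left(v,J \right)} = -3 + J$
$p{\left(f,w \right)} = \frac{f + w}{4 + w}$
$h{\left(M \right)} = \frac{2}{-6 + 2 M}$ ($h{\left(M \right)} = \frac{2}{\left(-3 + \left(M - 3\right)\right) + M} = \frac{2}{\left(-3 + \left(-3 + M\right)\right) + M} = \frac{2}{\left(-6 + M\right) + M} = \frac{2}{-6 + 2 M}$)
$q = i \sqrt{6}$ ($q = \sqrt{-6} = i \sqrt{6} \approx 2.4495 i$)
$h{\left(p{\left(-3,3 \right)} \right)} q = \frac{i \sqrt{6}}{-3 + \frac{-3 + 3}{4 + 3}} = \frac{i \sqrt{6}}{-3 + \frac{1}{7} \cdot 0} = \frac{i \sqrt{6}}{-3 + 0} = \frac{i \sqrt{6}}{-3} = - \frac{i \sqrt{6}}{3}$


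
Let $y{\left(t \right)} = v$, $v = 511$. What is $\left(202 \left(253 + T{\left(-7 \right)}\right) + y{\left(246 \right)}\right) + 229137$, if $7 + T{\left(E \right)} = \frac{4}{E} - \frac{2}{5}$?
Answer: $\frac{9770032}{35} \approx 2.7914 \cdot 10^{5}$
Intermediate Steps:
$y{\left(t \right)} = 511$
$T{\left(E \right)} = - \frac{37}{5} + \frac{4}{E}$ ($T{\left(E \right)} = -7 + \left(\frac{4}{E} - \frac{2}{5}\right) = -7 - \left(\frac{2}{5} - \frac{4}{E}\right) = - \frac{37}{5} + \frac{4}{E}$)
$\left(202 \left(253 + T{\left(-7 \right)}\right) + y{\left(246 \right)}\right) + 229137 = \left(202 \left(253 - \left(\frac{37}{5} - \frac{4}{-7}\right)\right) + 511\right) + 229137 = \left(202 \left(253 + \left(- \frac{37}{5} + 4 \left(- \frac{1}{7}\right)\right)\right) + 511\right) + 229137 = \left(202 \left(253 - \frac{279}{35}\right) + 511\right) + 229137 = \left(202 \cdot \frac{8576}{35} + 511\right) + 229137 = \left(\frac{1732352}{35} + 511\right) + 229137 = \frac{1750237}{35} + 229137 = \frac{9770032}{35}$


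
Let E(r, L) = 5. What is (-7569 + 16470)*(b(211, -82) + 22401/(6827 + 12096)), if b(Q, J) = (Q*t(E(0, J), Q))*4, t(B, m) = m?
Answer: 29995532709633/18923 ≈ 1.5851e+9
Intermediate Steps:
b(Q, J) = 4*Q² (b(Q, J) = (Q*Q)*4 = Q²*4 = 4*Q²)
(-7569 + 16470)*(b(211, -82) + 22401/(6827 + 12096)) = (-7569 + 16470)*(4*211² + 22401/(6827 + 12096)) = 8901*(4*44521 + 22401/18923) = 8901*(178084 + 22401*(1/18923)) = 8901*(178084 + 22401/18923) = 8901*(3369905933/18923) = 29995532709633/18923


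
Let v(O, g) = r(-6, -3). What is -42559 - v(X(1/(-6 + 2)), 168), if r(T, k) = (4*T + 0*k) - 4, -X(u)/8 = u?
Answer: -42531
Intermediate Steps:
X(u) = -8*u
r(T, k) = -4 + 4*T (r(T, k) = (4*T + 0) - 4 = 4*T - 4 = -4 + 4*T)
v(O, g) = -28 (v(O, g) = -4 + 4*(-6) = -4 - 24 = -28)
-42559 - v(X(1/(-6 + 2)), 168) = -42559 - 1*(-28) = -42559 + 28 = -42531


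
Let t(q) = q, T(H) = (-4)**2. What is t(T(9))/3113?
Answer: 16/3113 ≈ 0.0051397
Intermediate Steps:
T(H) = 16
t(T(9))/3113 = 16/3113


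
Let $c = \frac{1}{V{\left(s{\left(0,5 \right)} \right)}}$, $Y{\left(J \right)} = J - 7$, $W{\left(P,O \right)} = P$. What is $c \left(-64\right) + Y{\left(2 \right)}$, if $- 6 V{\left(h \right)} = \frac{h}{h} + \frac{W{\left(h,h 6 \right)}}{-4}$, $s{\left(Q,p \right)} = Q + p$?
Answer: $-1541$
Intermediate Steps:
$V{\left(h \right)} = - \frac{1}{6} + \frac{h}{24}$ ($V{\left(h \right)} = - \frac{\frac{h}{h} + \frac{h}{-4}}{6} = - \frac{1 + h \left(- \frac{1}{4}\right)}{6} = - \frac{1 - \frac{h}{4}}{6} = - \frac{1}{6} + \frac{h}{24}$)
$Y{\left(J \right)} = -7 + J$
$c = 24$ ($c = \frac{1}{- \frac{1}{6} + \frac{0 + 5}{24}} = \frac{1}{- \frac{1}{6} + \frac{1}{24} \cdot 5} = \frac{1}{- \frac{1}{6} + \frac{5}{24}} = \frac{1}{\frac{1}{24}} = 24$)
$c \left(-64\right) + Y{\left(2 \right)} = 24 \left(-64\right) + \left(-7 + 2\right) = -1536 - 5 = -1541$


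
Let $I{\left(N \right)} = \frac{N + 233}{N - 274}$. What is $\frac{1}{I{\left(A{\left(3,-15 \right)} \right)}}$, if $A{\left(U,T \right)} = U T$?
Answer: $- \frac{319}{188} \approx -1.6968$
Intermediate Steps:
$A{\left(U,T \right)} = T U$
$I{\left(N \right)} = \frac{233 + N}{-274 + N}$
$\frac{1}{I{\left(A{\left(3,-15 \right)} \right)}} = \frac{1}{\frac{1}{-274 - 45} \left(233 - 45\right)} = \frac{1}{\frac{1}{-319} \cdot 188} = \frac{1}{\left(- \frac{1}{319}\right) 188} = \frac{1}{- \frac{188}{319}} = - \frac{319}{188}$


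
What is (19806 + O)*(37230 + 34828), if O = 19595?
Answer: 2839157258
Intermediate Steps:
(19806 + O)*(37230 + 34828) = (19806 + 19595)*(37230 + 34828) = 39401*72058 = 2839157258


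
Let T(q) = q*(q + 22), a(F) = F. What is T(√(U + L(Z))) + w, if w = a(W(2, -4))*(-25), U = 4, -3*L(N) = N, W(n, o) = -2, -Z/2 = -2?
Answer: 158/3 + 44*√6/3 ≈ 88.593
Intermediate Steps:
Z = 4 (Z = -2*(-2) = 4)
L(N) = -N/3
T(q) = q*(22 + q)
w = 50 (w = -2*(-25) = 50)
T(√(U + L(Z))) + w = √(4 - ⅓*4)*(22 + √(4 - ⅓*4)) + 50 = √(4 - 4/3)*(22 + √(4 - 4/3)) + 50 = √(8/3)*(22 + √(8/3)) + 50 = (2*√6/3)*(22 + 2*√6/3) + 50 = 2*√6*(22 + 2*√6/3)/3 + 50 = 50 + 2*√6*(22 + 2*√6/3)/3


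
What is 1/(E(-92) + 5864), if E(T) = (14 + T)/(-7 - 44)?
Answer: 17/99714 ≈ 0.00017049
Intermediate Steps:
E(T) = -14/51 - T/51 (E(T) = (14 + T)/(-51) = (14 + T)*(-1/51) = -14/51 - T/51)
1/(E(-92) + 5864) = 1/((-14/51 - 1/51*(-92)) + 5864) = 1/((-14/51 + 92/51) + 5864) = 1/(26/17 + 5864) = 1/(99714/17) = 17/99714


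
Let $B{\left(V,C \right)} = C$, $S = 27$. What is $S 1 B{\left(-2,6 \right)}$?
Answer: $162$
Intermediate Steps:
$S 1 B{\left(-2,6 \right)} = 27 \cdot 1 \cdot 6 = 27 \cdot 6 = 162$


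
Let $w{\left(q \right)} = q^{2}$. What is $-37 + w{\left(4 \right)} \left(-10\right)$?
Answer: $-197$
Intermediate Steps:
$-37 + w{\left(4 \right)} \left(-10\right) = -37 + 4^{2} \left(-10\right) = -37 + 16 \left(-10\right) = -37 - 160 = -197$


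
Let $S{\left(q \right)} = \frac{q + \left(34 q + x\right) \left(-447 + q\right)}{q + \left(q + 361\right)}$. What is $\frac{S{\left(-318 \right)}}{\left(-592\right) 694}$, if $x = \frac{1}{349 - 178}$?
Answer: $\frac{157146293}{2146680800} \approx 0.073204$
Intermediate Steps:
$x = \frac{1}{171} \approx 0.005848$
$S{\left(q \right)} = \frac{q + \left(-447 + q\right) \left(\frac{1}{171} + 34 q\right)}{361 + 2 q}$ ($S{\left(q \right)} = \frac{q + \left(34 q + \frac{1}{171}\right) \left(-447 + q\right)}{q + \left(q + 361\right)} = \frac{q + \left(\frac{1}{171} + 34 q\right) \left(-447 + q\right)}{q + \left(361 + q\right)} = \frac{q + \left(-447 + q\right) \left(\frac{1}{171} + 34 q\right)}{361 + 2 q}$)
$\frac{S{\left(-318 \right)}}{\left(-592\right) 694} = \frac{\frac{1}{171} \frac{1}{361 + 2 \left(-318\right)} \left(-447 - -826382148 + 5814 \left(-318\right)^{2}\right)}{\left(-592\right) 694} = \frac{\frac{1}{171} \frac{1}{361 - 636} \left(-447 + 826382148 + 5814 \cdot 101124\right)}{-410848} = \frac{-447 + 826382148 + 587934936}{171 \left(-275\right)} \left(- \frac{1}{410848}\right) = \frac{1}{171} \left(- \frac{1}{275}\right) 1414316637 \left(- \frac{1}{410848}\right) = \left(- \frac{157146293}{5225}\right) \left(- \frac{1}{410848}\right) = \frac{157146293}{2146680800}$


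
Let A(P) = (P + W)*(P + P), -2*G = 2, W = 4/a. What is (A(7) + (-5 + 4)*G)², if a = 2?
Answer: 16129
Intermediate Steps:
W = 2 (W = 4/2 = 4*(½) = 2)
G = -1 (G = -½*2 = -1)
A(P) = 2*P*(2 + P) (A(P) = (P + 2)*(P + P) = (2 + P)*(2*P) = 2*P*(2 + P))
(A(7) + (-5 + 4)*G)² = (2*7*(2 + 7) + (-5 + 4)*(-1))² = (2*7*9 - 1*(-1))² = (126 + 1)² = 127² = 16129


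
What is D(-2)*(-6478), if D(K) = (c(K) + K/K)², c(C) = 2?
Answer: -58302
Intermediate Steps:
D(K) = 9 (D(K) = (2 + K/K)² = (2 + 1)² = 3² = 9)
D(-2)*(-6478) = 9*(-6478) = -58302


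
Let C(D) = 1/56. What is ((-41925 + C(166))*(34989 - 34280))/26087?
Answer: -1664589491/1460872 ≈ -1139.4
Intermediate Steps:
C(D) = 1/56
((-41925 + C(166))*(34989 - 34280))/26087 = ((-41925 + 1/56)*(34989 - 34280))/26087 = -2347799/56*709*(1/26087) = -1664589491/56*1/26087 = -1664589491/1460872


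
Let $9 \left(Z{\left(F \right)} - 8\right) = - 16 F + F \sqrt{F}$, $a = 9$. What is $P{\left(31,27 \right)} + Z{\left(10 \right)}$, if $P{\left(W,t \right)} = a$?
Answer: $- \frac{7}{9} + \frac{10 \sqrt{10}}{9} \approx 2.7359$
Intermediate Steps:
$P{\left(W,t \right)} = 9$
$Z{\left(F \right)} = 8 - \frac{16 F}{9} + \frac{F^{\frac{3}{2}}}{9}$ ($Z{\left(F \right)} = 8 + \frac{- 16 F + F \sqrt{F}}{9} = 8 + \frac{- 16 F + F^{\frac{3}{2}}}{9} = 8 + \frac{F^{\frac{3}{2}} - 16 F}{9} = 8 + \left(- \frac{16 F}{9} + \frac{F^{\frac{3}{2}}}{9}\right) = 8 - \frac{16 F}{9} + \frac{F^{\frac{3}{2}}}{9}$)
$P{\left(31,27 \right)} + Z{\left(10 \right)} = 9 + \left(8 - \frac{160}{9} + \frac{10^{\frac{3}{2}}}{9}\right) = 9 + \left(8 - \frac{160}{9} + \frac{10 \sqrt{10}}{9}\right) = 9 - \left(\frac{88}{9} - \frac{10 \sqrt{10}}{9}\right) = - \frac{7}{9} + \frac{10 \sqrt{10}}{9}$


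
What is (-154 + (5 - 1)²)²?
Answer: 19044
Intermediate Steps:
(-154 + (5 - 1)²)² = (-154 + 4²)² = (-154 + 16)² = (-138)² = 19044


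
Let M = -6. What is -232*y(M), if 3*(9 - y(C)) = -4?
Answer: -7192/3 ≈ -2397.3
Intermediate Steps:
y(C) = 31/3 (y(C) = 9 - 1/3*(-4) = 9 + 4/3 = 31/3)
-232*y(M) = -232*31/3 = -7192/3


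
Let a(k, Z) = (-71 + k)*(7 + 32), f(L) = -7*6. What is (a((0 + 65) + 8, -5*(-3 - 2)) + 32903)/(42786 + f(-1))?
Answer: 2537/3288 ≈ 0.77159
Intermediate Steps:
f(L) = -42
a(k, Z) = -2769 + 39*k (a(k, Z) = (-71 + k)*39 = -2769 + 39*k)
(a((0 + 65) + 8, -5*(-3 - 2)) + 32903)/(42786 + f(-1)) = ((-2769 + 39*((0 + 65) + 8)) + 32903)/(42786 - 42) = ((-2769 + 39*(65 + 8)) + 32903)/42744 = ((-2769 + 39*73) + 32903)*(1/42744) = ((-2769 + 2847) + 32903)*(1/42744) = (78 + 32903)*(1/42744) = 32981*(1/42744) = 2537/3288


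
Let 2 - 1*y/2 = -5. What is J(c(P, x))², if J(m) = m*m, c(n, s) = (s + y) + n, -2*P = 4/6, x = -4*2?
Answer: 83521/81 ≈ 1031.1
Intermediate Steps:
y = 14 (y = 4 - 2*(-5) = 4 + 10 = 14)
x = -8
P = -⅓ (P = -2/6 = -½*⅔ = -⅓ ≈ -0.33333)
c(n, s) = 14 + n + s (c(n, s) = (s + 14) + n = (14 + s) + n = 14 + n + s)
J(m) = m²
J(c(P, x))² = ((14 - ⅓ - 8)²)² = ((17/3)²)² = (289/9)² = 83521/81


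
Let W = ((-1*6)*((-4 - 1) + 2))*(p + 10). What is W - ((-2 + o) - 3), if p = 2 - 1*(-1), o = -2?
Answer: 241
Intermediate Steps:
p = 3 (p = 2 + 1 = 3)
W = 234 (W = ((-1*6)*((-4 - 1) + 2))*(3 + 10) = -6*(-5 + 2)*13 = -6*(-3)*13 = 18*13 = 234)
W - ((-2 + o) - 3) = 234 - ((-2 - 2) - 3) = 234 - (-4 - 3) = 234 - 1*(-7) = 234 + 7 = 241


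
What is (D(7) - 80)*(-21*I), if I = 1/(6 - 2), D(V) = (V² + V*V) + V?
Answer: -525/4 ≈ -131.25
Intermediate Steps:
D(V) = V + 2*V² (D(V) = (V² + V²) + V = 2*V² + V = V + 2*V²)
I = ¼ (I = 1/4 = ¼ ≈ 0.25000)
(D(7) - 80)*(-21*I) = (7*(1 + 2*7) - 80)*(-21*¼) = (7*(1 + 14) - 80)*(-21/4) = (7*15 - 80)*(-21/4) = (105 - 80)*(-21/4) = 25*(-21/4) = -525/4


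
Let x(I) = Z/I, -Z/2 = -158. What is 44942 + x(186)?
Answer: 4179764/93 ≈ 44944.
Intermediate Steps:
Z = 316 (Z = -2*(-158) = 316)
x(I) = 316/I
44942 + x(186) = 44942 + 316/186 = 44942 + 316*(1/186) = 44942 + 158/93 = 4179764/93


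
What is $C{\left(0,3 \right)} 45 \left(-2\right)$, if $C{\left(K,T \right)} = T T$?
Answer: $-810$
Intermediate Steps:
$C{\left(K,T \right)} = T^{2}$
$C{\left(0,3 \right)} 45 \left(-2\right) = 3^{2} \cdot 45 \left(-2\right) = 9 \cdot 45 \left(-2\right) = 405 \left(-2\right) = -810$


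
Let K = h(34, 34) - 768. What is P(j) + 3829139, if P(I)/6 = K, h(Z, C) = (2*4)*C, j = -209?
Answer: 3826163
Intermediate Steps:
h(Z, C) = 8*C
K = -496 (K = 8*34 - 768 = 272 - 768 = -496)
P(I) = -2976 (P(I) = 6*(-496) = -2976)
P(j) + 3829139 = -2976 + 3829139 = 3826163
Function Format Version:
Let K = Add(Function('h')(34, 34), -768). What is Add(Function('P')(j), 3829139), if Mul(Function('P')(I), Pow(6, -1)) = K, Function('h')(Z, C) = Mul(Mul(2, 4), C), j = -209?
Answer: 3826163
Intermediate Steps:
Function('h')(Z, C) = Mul(8, C)
K = -496 (K = Add(Mul(8, 34), -768) = Add(272, -768) = -496)
Function('P')(I) = -2976 (Function('P')(I) = Mul(6, -496) = -2976)
Add(Function('P')(j), 3829139) = Add(-2976, 3829139) = 3826163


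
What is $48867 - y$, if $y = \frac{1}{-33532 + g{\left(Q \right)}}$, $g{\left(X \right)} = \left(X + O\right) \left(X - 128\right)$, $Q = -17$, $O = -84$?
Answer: $\frac{922951030}{18887} \approx 48867.0$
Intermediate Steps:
$g{\left(X \right)} = \left(-128 + X\right) \left(-84 + X\right)$ ($g{\left(X \right)} = \left(X - 84\right) \left(X - 128\right) = \left(-84 + X\right) \left(-128 + X\right) = \left(-128 + X\right) \left(-84 + X\right)$)
$y = - \frac{1}{18887}$ ($y = \frac{1}{-33532 + \left(10752 + \left(-17\right)^{2} - -3604\right)} = \frac{1}{-33532 + \left(10752 + 289 + 3604\right)} = \frac{1}{-33532 + 14645} = \frac{1}{-18887} = - \frac{1}{18887} \approx -5.2946 \cdot 10^{-5}$)
$48867 - y = 48867 - - \frac{1}{18887} = 48867 + \frac{1}{18887} = \frac{922951030}{18887}$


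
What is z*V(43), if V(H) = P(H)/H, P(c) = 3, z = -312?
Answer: -936/43 ≈ -21.767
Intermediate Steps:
V(H) = 3/H
z*V(43) = -936/43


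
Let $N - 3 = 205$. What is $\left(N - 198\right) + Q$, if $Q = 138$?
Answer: $148$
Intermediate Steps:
$N = 208$ ($N = 3 + 205 = 208$)
$\left(N - 198\right) + Q = \left(208 - 198\right) + 138 = 10 + 138 = 148$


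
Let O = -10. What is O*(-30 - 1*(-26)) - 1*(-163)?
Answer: 203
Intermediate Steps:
O*(-30 - 1*(-26)) - 1*(-163) = -10*(-30 - 1*(-26)) - 1*(-163) = -10*(-30 + 26) + 163 = -10*(-4) + 163 = 40 + 163 = 203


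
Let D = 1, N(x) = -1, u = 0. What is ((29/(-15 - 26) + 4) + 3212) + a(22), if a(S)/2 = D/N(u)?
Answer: 131745/41 ≈ 3213.3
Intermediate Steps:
a(S) = -2 (a(S) = 2*(1/(-1)) = 2*(1*(-1)) = 2*(-1) = -2)
((29/(-15 - 26) + 4) + 3212) + a(22) = ((29/(-15 - 26) + 4) + 3212) - 2 = ((29/(-41) + 4) + 3212) - 2 = ((-1/41*29 + 4) + 3212) - 2 = ((-29/41 + 4) + 3212) - 2 = (135/41 + 3212) - 2 = 131827/41 - 2 = 131745/41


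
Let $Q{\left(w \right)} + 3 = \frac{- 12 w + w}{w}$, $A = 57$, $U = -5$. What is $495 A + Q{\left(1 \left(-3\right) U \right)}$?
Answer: $28201$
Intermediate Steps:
$Q{\left(w \right)} = -14$ ($Q{\left(w \right)} = -3 + \frac{- 12 w + w}{w} = -3 + \frac{\left(-11\right) w}{w} = -3 - 11 = -14$)
$495 A + Q{\left(1 \left(-3\right) U \right)} = 495 \cdot 57 - 14 = 28215 - 14 = 28201$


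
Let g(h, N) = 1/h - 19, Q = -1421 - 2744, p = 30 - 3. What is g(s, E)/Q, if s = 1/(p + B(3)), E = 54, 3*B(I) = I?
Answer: -9/4165 ≈ -0.0021609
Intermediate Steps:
p = 27
B(I) = I/3
Q = -4165
s = 1/28 (s = 1/(27 + (⅓)*3) = 1/(27 + 1) = 1/28 ≈ 0.035714)
g(h, N) = -19 + 1/h
g(s, E)/Q = (-19 + 1/(1/28))/(-4165) = (-19 + 28)*(-1/4165) = 9*(-1/4165) = -9/4165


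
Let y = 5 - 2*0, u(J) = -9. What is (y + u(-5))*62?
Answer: -248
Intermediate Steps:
y = 5 (y = 5 + 0 = 5)
(y + u(-5))*62 = (5 - 9)*62 = -4*62 = -248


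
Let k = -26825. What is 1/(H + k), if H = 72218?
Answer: 1/45393 ≈ 2.2030e-5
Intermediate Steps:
1/(H + k) = 1/(72218 - 26825) = 1/45393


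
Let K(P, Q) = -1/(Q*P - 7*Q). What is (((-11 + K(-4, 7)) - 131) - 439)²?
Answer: 2001309696/5929 ≈ 3.3755e+5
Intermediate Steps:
K(P, Q) = -1/(-7*Q + P*Q) (K(P, Q) = -1/(P*Q - 7*Q) = -1/(-7*Q + P*Q))
(((-11 + K(-4, 7)) - 131) - 439)² = (((-11 - 1/(7*(-7 - 4))) - 131) - 439)² = (((-11 - 1*⅐/(-11)) - 131) - 439)² = (((-11 - 1*⅐*(-1/11)) - 131) - 439)² = (((-11 + 1/77) - 131) - 439)² = ((-846/77 - 131) - 439)² = (-10933/77 - 439)² = (-44736/77)² = 2001309696/5929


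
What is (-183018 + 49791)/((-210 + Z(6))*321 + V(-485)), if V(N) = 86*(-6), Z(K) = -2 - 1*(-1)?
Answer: 14803/7583 ≈ 1.9521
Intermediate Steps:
Z(K) = -1 (Z(K) = -2 + 1 = -1)
V(N) = -516
(-183018 + 49791)/((-210 + Z(6))*321 + V(-485)) = (-183018 + 49791)/((-210 - 1)*321 - 516) = -133227/(-211*321 - 516) = -133227/(-67731 - 516) = -133227/(-68247) = -133227*(-1/68247) = 14803/7583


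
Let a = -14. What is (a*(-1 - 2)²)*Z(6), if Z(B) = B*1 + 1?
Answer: -882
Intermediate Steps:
Z(B) = 1 + B (Z(B) = B + 1 = 1 + B)
(a*(-1 - 2)²)*Z(6) = (-14*(-1 - 2)²)*(1 + 6) = -14*(-3)²*7 = -14*9*7 = -126*7 = -882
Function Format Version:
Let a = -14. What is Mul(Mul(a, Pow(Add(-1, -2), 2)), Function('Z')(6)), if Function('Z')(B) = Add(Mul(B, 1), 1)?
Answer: -882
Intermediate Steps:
Function('Z')(B) = Add(1, B) (Function('Z')(B) = Add(B, 1) = Add(1, B))
Mul(Mul(a, Pow(Add(-1, -2), 2)), Function('Z')(6)) = Mul(Mul(-14, Pow(Add(-1, -2), 2)), Add(1, 6)) = Mul(Mul(-14, Pow(-3, 2)), 7) = Mul(Mul(-14, 9), 7) = Mul(-126, 7) = -882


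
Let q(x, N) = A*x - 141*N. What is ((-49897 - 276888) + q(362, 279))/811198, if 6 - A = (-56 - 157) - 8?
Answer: -141975/405599 ≈ -0.35004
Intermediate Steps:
A = 227 (A = 6 - ((-56 - 157) - 8) = 6 - (-213 - 8) = 6 - 1*(-221) = 6 + 221 = 227)
q(x, N) = -141*N + 227*x (q(x, N) = 227*x - 141*N = -141*N + 227*x)
((-49897 - 276888) + q(362, 279))/811198 = ((-49897 - 276888) + (-141*279 + 227*362))/811198 = (-326785 + (-39339 + 82174))*(1/811198) = (-326785 + 42835)*(1/811198) = -283950*1/811198 = -141975/405599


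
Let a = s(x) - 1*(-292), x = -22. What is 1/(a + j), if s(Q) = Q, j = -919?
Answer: -1/649 ≈ -0.0015408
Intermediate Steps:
a = 270 (a = -22 - 1*(-292) = -22 + 292 = 270)
1/(a + j) = 1/(270 - 919) = 1/(-649) = -1/649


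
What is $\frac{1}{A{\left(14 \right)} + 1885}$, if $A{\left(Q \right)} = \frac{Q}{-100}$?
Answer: $\frac{50}{94243} \approx 0.00053054$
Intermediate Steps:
$A{\left(Q \right)} = - \frac{Q}{100}$ ($A{\left(Q \right)} = Q \left(- \frac{1}{100}\right) = - \frac{Q}{100}$)
$\frac{1}{A{\left(14 \right)} + 1885} = \frac{1}{\left(- \frac{1}{100}\right) 14 + 1885} = \frac{1}{- \frac{7}{50} + 1885} = \frac{1}{\frac{94243}{50}} = \frac{50}{94243}$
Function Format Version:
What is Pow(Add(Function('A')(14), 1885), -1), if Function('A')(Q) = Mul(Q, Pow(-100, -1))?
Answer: Rational(50, 94243) ≈ 0.00053054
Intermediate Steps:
Function('A')(Q) = Mul(Rational(-1, 100), Q) (Function('A')(Q) = Mul(Q, Rational(-1, 100)) = Mul(Rational(-1, 100), Q))
Pow(Add(Function('A')(14), 1885), -1) = Pow(Add(Mul(Rational(-1, 100), 14), 1885), -1) = Pow(Add(Rational(-7, 50), 1885), -1) = Pow(Rational(94243, 50), -1) = Rational(50, 94243)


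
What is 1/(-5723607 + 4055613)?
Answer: -1/1667994 ≈ -5.9952e-7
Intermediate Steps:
1/(-5723607 + 4055613) = 1/(-1667994) = -1/1667994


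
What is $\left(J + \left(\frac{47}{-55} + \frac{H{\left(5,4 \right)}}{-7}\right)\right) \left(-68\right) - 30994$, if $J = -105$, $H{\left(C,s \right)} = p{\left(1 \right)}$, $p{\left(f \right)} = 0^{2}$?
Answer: $- \frac{1308774}{55} \approx -23796.0$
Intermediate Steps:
$p{\left(f \right)} = 0$
$H{\left(C,s \right)} = 0$
$\left(J + \left(\frac{47}{-55} + \frac{H{\left(5,4 \right)}}{-7}\right)\right) \left(-68\right) - 30994 = \left(-105 + \left(\frac{47}{-55} + \frac{0}{-7}\right)\right) \left(-68\right) - 30994 = \left(-105 + \left(47 \left(- \frac{1}{55}\right) + 0 \left(- \frac{1}{7}\right)\right)\right) \left(-68\right) - 30994 = \left(-105 + \left(- \frac{47}{55} + 0\right)\right) \left(-68\right) - 30994 = \left(-105 - \frac{47}{55}\right) \left(-68\right) - 30994 = \left(- \frac{5822}{55}\right) \left(-68\right) - 30994 = \frac{395896}{55} - 30994 = - \frac{1308774}{55}$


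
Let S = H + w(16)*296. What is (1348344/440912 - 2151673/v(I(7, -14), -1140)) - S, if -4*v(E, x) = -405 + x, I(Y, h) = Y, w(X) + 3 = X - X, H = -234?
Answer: -378549256093/85151130 ≈ -4445.6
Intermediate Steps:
w(X) = -3 (w(X) = -3 + (X - X) = -3 + 0 = -3)
v(E, x) = 405/4 - x/4 (v(E, x) = -(-405 + x)/4 = 405/4 - x/4)
S = -1122 (S = -234 - 3*296 = -234 - 888 = -1122)
(1348344/440912 - 2151673/v(I(7, -14), -1140)) - S = (1348344/440912 - 2151673/(405/4 - ¼*(-1140))) - 1*(-1122) = (1348344*(1/440912) - 2151673/(405/4 + 285)) + 1122 = (168543/55114 - 2151673/1545/4) + 1122 = (168543/55114 - 2151673*4/1545) + 1122 = (168543/55114 - 8606692/1545) + 1122 = -474088823953/85151130 + 1122 = -378549256093/85151130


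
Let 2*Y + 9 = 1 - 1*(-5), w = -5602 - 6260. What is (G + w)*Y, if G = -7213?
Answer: 57225/2 ≈ 28613.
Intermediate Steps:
w = -11862
Y = -3/2 (Y = -9/2 + (1 - 1*(-5))/2 = -9/2 + (1 + 5)/2 = -9/2 + (1/2)*6 = -9/2 + 3 = -3/2 ≈ -1.5000)
(G + w)*Y = (-7213 - 11862)*(-3/2) = -19075*(-3/2) = 57225/2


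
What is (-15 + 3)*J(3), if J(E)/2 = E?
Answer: -72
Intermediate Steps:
J(E) = 2*E
(-15 + 3)*J(3) = (-15 + 3)*(2*3) = -12*6 = -72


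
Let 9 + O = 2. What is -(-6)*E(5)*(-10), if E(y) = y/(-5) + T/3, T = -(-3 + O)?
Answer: -140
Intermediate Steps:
O = -7 (O = -9 + 2 = -7)
T = 10 (T = -(-3 - 7) = -1*(-10) = 10)
E(y) = 10/3 - y/5 (E(y) = y/(-5) + 10/3 = y*(-⅕) + 10*(⅓) = -y/5 + 10/3 = 10/3 - y/5)
-(-6)*E(5)*(-10) = -(-6)*(10/3 - ⅕*5)*(-10) = -(-6)*(10/3 - 1)*(-10) = -(-6)*7/3*(-10) = -3*(-14/3)*(-10) = 14*(-10) = -140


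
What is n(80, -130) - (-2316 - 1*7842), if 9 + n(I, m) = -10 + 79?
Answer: 10218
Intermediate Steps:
n(I, m) = 60 (n(I, m) = -9 + (-10 + 79) = -9 + 69 = 60)
n(80, -130) - (-2316 - 1*7842) = 60 - (-2316 - 1*7842) = 60 - (-2316 - 7842) = 60 - 1*(-10158) = 60 + 10158 = 10218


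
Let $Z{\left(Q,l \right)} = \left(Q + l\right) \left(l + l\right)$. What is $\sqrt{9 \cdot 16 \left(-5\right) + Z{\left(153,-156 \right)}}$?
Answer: $6 \sqrt{6} \approx 14.697$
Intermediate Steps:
$Z{\left(Q,l \right)} = 2 l \left(Q + l\right)$ ($Z{\left(Q,l \right)} = \left(Q + l\right) 2 l = 2 l \left(Q + l\right)$)
$\sqrt{9 \cdot 16 \left(-5\right) + Z{\left(153,-156 \right)}} = \sqrt{9 \cdot 16 \left(-5\right) + 2 \left(-156\right) \left(153 - 156\right)} = \sqrt{144 \left(-5\right) + 2 \left(-156\right) \left(-3\right)} = \sqrt{-720 + 936} = \sqrt{216} = 6 \sqrt{6}$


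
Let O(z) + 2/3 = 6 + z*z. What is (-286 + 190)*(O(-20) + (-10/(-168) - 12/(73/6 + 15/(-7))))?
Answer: -114351816/2947 ≈ -38803.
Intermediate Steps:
O(z) = 16/3 + z² (O(z) = -⅔ + (6 + z*z) = -⅔ + (6 + z²) = 16/3 + z²)
(-286 + 190)*(O(-20) + (-10/(-168) - 12/(73/6 + 15/(-7)))) = (-286 + 190)*((16/3 + (-20)²) + (-10/(-168) - 12/(73/6 + 15/(-7)))) = -96*((16/3 + 400) + (-10*(-1/168) - 12/(73*(⅙) + 15*(-⅐)))) = -96*(1216/3 + (5/84 - 12/(73/6 - 15/7))) = -96*(1216/3 + (5/84 - 12/421/42)) = -96*(1216/3 + (5/84 - 12*42/421)) = -96*(1216/3 + (5/84 - 504/421)) = -96*(1216/3 - 40231/35364) = -96*4764659/11788 = -114351816/2947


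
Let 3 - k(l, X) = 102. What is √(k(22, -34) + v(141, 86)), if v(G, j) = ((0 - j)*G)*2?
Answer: I*√24351 ≈ 156.05*I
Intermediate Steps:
k(l, X) = -99 (k(l, X) = 3 - 1*102 = 3 - 102 = -99)
v(G, j) = -2*G*j (v(G, j) = ((-j)*G)*2 = -G*j*2 = -2*G*j)
√(k(22, -34) + v(141, 86)) = √(-99 - 2*141*86) = √(-99 - 24252) = √(-24351) = I*√24351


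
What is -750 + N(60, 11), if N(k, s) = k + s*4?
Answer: -646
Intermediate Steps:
N(k, s) = k + 4*s
-750 + N(60, 11) = -750 + (60 + 4*11) = -750 + (60 + 44) = -750 + 104 = -646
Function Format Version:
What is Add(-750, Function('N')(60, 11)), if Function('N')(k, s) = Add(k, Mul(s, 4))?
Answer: -646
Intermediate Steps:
Function('N')(k, s) = Add(k, Mul(4, s))
Add(-750, Function('N')(60, 11)) = Add(-750, Add(60, Mul(4, 11))) = Add(-750, Add(60, 44)) = Add(-750, 104) = -646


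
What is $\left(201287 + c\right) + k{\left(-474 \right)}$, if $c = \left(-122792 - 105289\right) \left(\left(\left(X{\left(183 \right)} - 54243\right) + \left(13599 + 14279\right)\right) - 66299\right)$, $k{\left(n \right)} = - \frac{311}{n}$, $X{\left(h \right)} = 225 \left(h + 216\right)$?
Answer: $\frac{312426338615}{474} \approx 6.5913 \cdot 10^{8}$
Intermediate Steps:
$X{\left(h \right)} = 48600 + 225 h$ ($X{\left(h \right)} = 225 \left(216 + h\right) = 48600 + 225 h$)
$c = 658926009$ ($c = \left(-122792 - 105289\right) \left(\left(\left(\left(48600 + 225 \cdot 183\right) - 54243\right) + \left(13599 + 14279\right)\right) - 66299\right) = - 228081 \left(\left(\left(\left(48600 + 41175\right) - 54243\right) + 27878\right) - 66299\right) = - 228081 \left(\left(\left(89775 - 54243\right) + 27878\right) - 66299\right) = - 228081 \left(\left(35532 + 27878\right) - 66299\right) = - 228081 \left(63410 - 66299\right) = \left(-228081\right) \left(-2889\right) = 658926009$)
$\left(201287 + c\right) + k{\left(-474 \right)} = \left(201287 + 658926009\right) - \frac{311}{-474} = 659127296 - - \frac{311}{474} = 659127296 + \frac{311}{474} = \frac{312426338615}{474}$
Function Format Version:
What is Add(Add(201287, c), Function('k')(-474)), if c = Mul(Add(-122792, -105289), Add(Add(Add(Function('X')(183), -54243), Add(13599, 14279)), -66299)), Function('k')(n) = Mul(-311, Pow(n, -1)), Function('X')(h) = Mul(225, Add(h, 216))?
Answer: Rational(312426338615, 474) ≈ 6.5913e+8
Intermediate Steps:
Function('X')(h) = Add(48600, Mul(225, h)) (Function('X')(h) = Mul(225, Add(216, h)) = Add(48600, Mul(225, h)))
c = 658926009 (c = Mul(Add(-122792, -105289), Add(Add(Add(Add(48600, Mul(225, 183)), -54243), Add(13599, 14279)), -66299)) = Mul(-228081, Add(Add(Add(Add(48600, 41175), -54243), 27878), -66299)) = Mul(-228081, Add(Add(Add(89775, -54243), 27878), -66299)) = Mul(-228081, Add(Add(35532, 27878), -66299)) = Mul(-228081, Add(63410, -66299)) = Mul(-228081, -2889) = 658926009)
Add(Add(201287, c), Function('k')(-474)) = Add(Add(201287, 658926009), Mul(-311, Pow(-474, -1))) = Add(659127296, Mul(-311, Rational(-1, 474))) = Add(659127296, Rational(311, 474)) = Rational(312426338615, 474)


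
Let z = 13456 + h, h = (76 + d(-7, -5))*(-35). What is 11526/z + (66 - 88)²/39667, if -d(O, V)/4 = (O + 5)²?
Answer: 13608769/13248778 ≈ 1.0272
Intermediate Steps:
d(O, V) = -4*(5 + O)² (d(O, V) = -4*(O + 5)² = -4*(5 + O)²)
h = -2100 (h = (76 - 4*(5 - 7)²)*(-35) = (76 - 4*(-2)²)*(-35) = (76 - 4*4)*(-35) = (76 - 16)*(-35) = 60*(-35) = -2100)
z = 11356 (z = 13456 - 2100 = 11356)
11526/z + (66 - 88)²/39667 = 11526/11356 + (66 - 88)²/39667 = 11526*(1/11356) + (-22)²*(1/39667) = 339/334 + 484*(1/39667) = 339/334 + 484/39667 = 13608769/13248778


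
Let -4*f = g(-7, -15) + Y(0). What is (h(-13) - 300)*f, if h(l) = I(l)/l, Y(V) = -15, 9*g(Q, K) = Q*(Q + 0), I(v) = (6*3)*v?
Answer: -2021/3 ≈ -673.67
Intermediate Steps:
I(v) = 18*v
g(Q, K) = Q²/9 (g(Q, K) = (Q*(Q + 0))/9 = (Q*Q)/9 = Q²/9)
h(l) = 18 (h(l) = (18*l)/l = 18)
f = 43/18 (f = -((⅑)*(-7)² - 15)/4 = -((⅑)*49 - 15)/4 = -(49/9 - 15)/4 = -¼*(-86/9) = 43/18 ≈ 2.3889)
(h(-13) - 300)*f = (18 - 300)*(43/18) = -282*43/18 = -2021/3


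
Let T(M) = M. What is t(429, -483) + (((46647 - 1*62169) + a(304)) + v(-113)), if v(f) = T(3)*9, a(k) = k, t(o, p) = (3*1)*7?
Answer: -15170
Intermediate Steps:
t(o, p) = 21 (t(o, p) = 3*7 = 21)
v(f) = 27 (v(f) = 3*9 = 27)
t(429, -483) + (((46647 - 1*62169) + a(304)) + v(-113)) = 21 + (((46647 - 1*62169) + 304) + 27) = 21 + (((46647 - 62169) + 304) + 27) = 21 + ((-15522 + 304) + 27) = 21 + (-15218 + 27) = 21 - 15191 = -15170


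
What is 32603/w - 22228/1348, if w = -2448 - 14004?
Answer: -102410975/5544324 ≈ -18.471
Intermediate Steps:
w = -16452
32603/w - 22228/1348 = 32603/(-16452) - 22228/1348 = 32603*(-1/16452) - 22228*1/1348 = -32603/16452 - 5557/337 = -102410975/5544324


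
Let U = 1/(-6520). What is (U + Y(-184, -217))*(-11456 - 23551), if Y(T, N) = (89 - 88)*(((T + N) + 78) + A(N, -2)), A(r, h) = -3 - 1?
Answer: 74636359287/6520 ≈ 1.1447e+7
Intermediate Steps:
A(r, h) = -4
Y(T, N) = 74 + N + T (Y(T, N) = (89 - 88)*(((T + N) + 78) - 4) = 1*(((N + T) + 78) - 4) = 1*((78 + N + T) - 4) = 1*(74 + N + T) = 74 + N + T)
U = -1/6520 ≈ -0.00015337
(U + Y(-184, -217))*(-11456 - 23551) = (-1/6520 + (74 - 217 - 184))*(-11456 - 23551) = (-1/6520 - 327)*(-35007) = -2132041/6520*(-35007) = 74636359287/6520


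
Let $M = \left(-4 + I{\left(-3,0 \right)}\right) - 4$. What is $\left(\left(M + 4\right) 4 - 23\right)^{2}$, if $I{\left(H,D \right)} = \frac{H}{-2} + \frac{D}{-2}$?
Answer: $1089$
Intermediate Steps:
$I{\left(H,D \right)} = - \frac{D}{2} - \frac{H}{2}$ ($I{\left(H,D \right)} = H \left(- \frac{1}{2}\right) + D \left(- \frac{1}{2}\right) = - \frac{H}{2} - \frac{D}{2} = - \frac{D}{2} - \frac{H}{2}$)
$M = - \frac{13}{2}$ ($M = \left(-4 - - \frac{3}{2}\right) - 4 = \left(-4 + \left(0 + \frac{3}{2}\right)\right) - 4 = \left(-4 + \frac{3}{2}\right) - 4 = - \frac{5}{2} - 4 = - \frac{13}{2} \approx -6.5$)
$\left(\left(M + 4\right) 4 - 23\right)^{2} = \left(\left(- \frac{13}{2} + 4\right) 4 - 23\right)^{2} = \left(\left(- \frac{5}{2}\right) 4 - 23\right)^{2} = \left(-10 - 23\right)^{2} = \left(-33\right)^{2} = 1089$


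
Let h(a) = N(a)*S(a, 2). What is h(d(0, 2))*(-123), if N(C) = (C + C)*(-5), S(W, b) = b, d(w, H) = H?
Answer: 4920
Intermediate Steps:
N(C) = -10*C (N(C) = (2*C)*(-5) = -10*C)
h(a) = -20*a (h(a) = -10*a*2 = -20*a)
h(d(0, 2))*(-123) = -20*2*(-123) = -40*(-123) = 4920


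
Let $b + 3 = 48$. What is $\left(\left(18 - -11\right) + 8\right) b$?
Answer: $1665$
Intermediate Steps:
$b = 45$ ($b = -3 + 48 = 45$)
$\left(\left(18 - -11\right) + 8\right) b = \left(\left(18 - -11\right) + 8\right) 45 = \left(\left(18 + 11\right) + 8\right) 45 = \left(29 + 8\right) 45 = 37 \cdot 45 = 1665$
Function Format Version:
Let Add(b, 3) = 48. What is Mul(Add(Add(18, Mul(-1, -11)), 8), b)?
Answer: 1665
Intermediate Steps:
b = 45 (b = Add(-3, 48) = 45)
Mul(Add(Add(18, Mul(-1, -11)), 8), b) = Mul(Add(Add(18, Mul(-1, -11)), 8), 45) = Mul(Add(Add(18, 11), 8), 45) = Mul(Add(29, 8), 45) = Mul(37, 45) = 1665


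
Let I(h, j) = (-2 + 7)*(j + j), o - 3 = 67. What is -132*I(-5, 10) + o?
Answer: -13130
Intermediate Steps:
o = 70 (o = 3 + 67 = 70)
I(h, j) = 10*j (I(h, j) = 5*(2*j) = 10*j)
-132*I(-5, 10) + o = -1320*10 + 70 = -132*100 + 70 = -13200 + 70 = -13130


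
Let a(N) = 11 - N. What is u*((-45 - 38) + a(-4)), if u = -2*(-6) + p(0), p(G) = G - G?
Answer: -816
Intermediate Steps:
p(G) = 0
u = 12 (u = -2*(-6) + 0 = 12 + 0 = 12)
u*((-45 - 38) + a(-4)) = 12*((-45 - 38) + (11 - 1*(-4))) = 12*(-83 + (11 + 4)) = 12*(-83 + 15) = 12*(-68) = -816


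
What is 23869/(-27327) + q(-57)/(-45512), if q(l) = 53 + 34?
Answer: -1088703377/1243706424 ≈ -0.87537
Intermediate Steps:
q(l) = 87
23869/(-27327) + q(-57)/(-45512) = 23869/(-27327) + 87/(-45512) = 23869*(-1/27327) + 87*(-1/45512) = -23869/27327 - 87/45512 = -1088703377/1243706424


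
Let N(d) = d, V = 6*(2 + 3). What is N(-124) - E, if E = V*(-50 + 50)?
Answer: -124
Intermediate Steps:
V = 30 (V = 6*5 = 30)
E = 0 (E = 30*(-50 + 50) = 30*0 = 0)
N(-124) - E = -124 - 1*0 = -124 + 0 = -124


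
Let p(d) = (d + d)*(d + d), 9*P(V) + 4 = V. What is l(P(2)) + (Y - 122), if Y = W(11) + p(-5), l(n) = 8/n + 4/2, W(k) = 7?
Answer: -49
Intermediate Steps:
P(V) = -4/9 + V/9
p(d) = 4*d² (p(d) = (2*d)*(2*d) = 4*d²)
l(n) = 2 + 8/n (l(n) = 8/n + 4*(½) = 8/n + 2 = 2 + 8/n)
Y = 107 (Y = 7 + 4*(-5)² = 7 + 4*25 = 7 + 100 = 107)
l(P(2)) + (Y - 122) = (2 + 8/(-4/9 + (⅑)*2)) + (107 - 122) = (2 + 8/(-4/9 + 2/9)) - 15 = (2 + 8/(-2/9)) - 15 = (2 + 8*(-9/2)) - 15 = (2 - 36) - 15 = -34 - 15 = -49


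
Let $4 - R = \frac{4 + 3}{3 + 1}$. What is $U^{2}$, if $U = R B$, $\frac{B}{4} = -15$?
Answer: $18225$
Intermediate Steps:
$B = -60$ ($B = 4 \left(-15\right) = -60$)
$R = \frac{9}{4}$ ($R = 4 - \frac{4 + 3}{3 + 1} = 4 - \frac{7}{4} = \frac{9}{4} \approx 2.25$)
$U = -135$ ($U = \frac{9}{4} \left(-60\right) = -135$)
$U^{2} = \left(-135\right)^{2} = 18225$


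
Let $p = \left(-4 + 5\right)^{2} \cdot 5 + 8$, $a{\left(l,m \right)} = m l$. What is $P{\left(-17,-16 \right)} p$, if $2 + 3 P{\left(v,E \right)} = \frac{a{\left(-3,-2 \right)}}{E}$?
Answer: $- \frac{247}{24} \approx -10.292$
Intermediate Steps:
$a{\left(l,m \right)} = l m$
$P{\left(v,E \right)} = - \frac{2}{3} + \frac{2}{E}$ ($P{\left(v,E \right)} = - \frac{2}{3} + \frac{\left(-3\right) \left(-2\right) \frac{1}{E}}{3} = - \frac{2}{3} + \frac{6 \frac{1}{E}}{3} = - \frac{2}{3} + \frac{2}{E}$)
$p = 13$ ($p = 1^{2} \cdot 5 + 8 = 1 \cdot 5 + 8 = 5 + 8 = 13$)
$P{\left(-17,-16 \right)} p = \left(- \frac{2}{3} + \frac{2}{-16}\right) 13 = \left(- \frac{2}{3} + 2 \left(- \frac{1}{16}\right)\right) 13 = \left(- \frac{2}{3} - \frac{1}{8}\right) 13 = \left(- \frac{19}{24}\right) 13 = - \frac{247}{24}$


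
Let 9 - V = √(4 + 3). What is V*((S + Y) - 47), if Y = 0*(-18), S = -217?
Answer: -2376 + 264*√7 ≈ -1677.5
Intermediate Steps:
Y = 0
V = 9 - √7 (V = 9 - √(4 + 3) = 9 - √7 ≈ 6.3542)
V*((S + Y) - 47) = (9 - √7)*((-217 + 0) - 47) = (9 - √7)*(-217 - 47) = (9 - √7)*(-264) = -2376 + 264*√7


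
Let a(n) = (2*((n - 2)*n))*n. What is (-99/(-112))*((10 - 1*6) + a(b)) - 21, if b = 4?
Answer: 1095/28 ≈ 39.107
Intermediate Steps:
a(n) = 2*n²*(-2 + n) (a(n) = (2*((-2 + n)*n))*n = (2*(n*(-2 + n)))*n = (2*n*(-2 + n))*n = 2*n²*(-2 + n))
(-99/(-112))*((10 - 1*6) + a(b)) - 21 = (-99/(-112))*((10 - 1*6) + 2*4²*(-2 + 4)) - 21 = (-99*(-1/112))*((10 - 6) + 2*16*2) - 21 = 99*(4 + 64)/112 - 21 = (99/112)*68 - 21 = 1683/28 - 21 = 1095/28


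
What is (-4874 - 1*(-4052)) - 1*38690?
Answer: -39512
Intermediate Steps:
(-4874 - 1*(-4052)) - 1*38690 = (-4874 + 4052) - 38690 = -822 - 38690 = -39512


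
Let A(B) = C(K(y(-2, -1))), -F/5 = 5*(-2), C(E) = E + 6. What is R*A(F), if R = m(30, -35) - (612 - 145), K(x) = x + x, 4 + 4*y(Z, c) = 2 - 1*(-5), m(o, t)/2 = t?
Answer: -8055/2 ≈ -4027.5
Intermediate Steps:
m(o, t) = 2*t
y(Z, c) = 3/4 (y(Z, c) = -1 + (2 - 1*(-5))/4 = -1 + (2 + 5)/4 = -1 + (1/4)*7 = -1 + 7/4 = 3/4)
K(x) = 2*x
C(E) = 6 + E
F = 50 (F = -25*(-2) = -5*(-10) = 50)
A(B) = 15/2 (A(B) = 6 + 2*(3/4) = 6 + 3/2 = 15/2)
R = -537 (R = 2*(-35) - (612 - 145) = -70 - 1*467 = -70 - 467 = -537)
R*A(F) = -537*15/2 = -8055/2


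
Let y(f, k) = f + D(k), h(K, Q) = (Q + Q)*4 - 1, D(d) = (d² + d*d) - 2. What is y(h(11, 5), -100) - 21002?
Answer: -965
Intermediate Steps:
D(d) = -2 + 2*d² (D(d) = (d² + d²) - 2 = 2*d² - 2 = -2 + 2*d²)
h(K, Q) = -1 + 8*Q (h(K, Q) = (2*Q)*4 - 1 = 8*Q - 1 = -1 + 8*Q)
y(f, k) = -2 + f + 2*k² (y(f, k) = f + (-2 + 2*k²) = -2 + f + 2*k²)
y(h(11, 5), -100) - 21002 = (-2 + (-1 + 8*5) + 2*(-100)²) - 21002 = (-2 + (-1 + 40) + 2*10000) - 21002 = (-2 + 39 + 20000) - 21002 = 20037 - 21002 = -965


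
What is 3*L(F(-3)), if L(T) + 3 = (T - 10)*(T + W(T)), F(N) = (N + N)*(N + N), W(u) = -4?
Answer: 2487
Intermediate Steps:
F(N) = 4*N² (F(N) = (2*N)*(2*N) = 4*N²)
L(T) = -3 + (-10 + T)*(-4 + T) (L(T) = -3 + (T - 10)*(T - 4) = -3 + (-10 + T)*(-4 + T))
3*L(F(-3)) = 3*(37 + (4*(-3)²)² - 56*(-3)²) = 3*(37 + (4*9)² - 56*9) = 3*(37 + 36² - 14*36) = 3*(37 + 1296 - 504) = 3*829 = 2487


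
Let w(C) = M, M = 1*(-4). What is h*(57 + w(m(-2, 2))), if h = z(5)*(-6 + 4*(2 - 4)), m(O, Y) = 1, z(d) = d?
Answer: -3710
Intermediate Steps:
M = -4
h = -70 (h = 5*(-6 + 4*(2 - 4)) = 5*(-6 + 4*(-2)) = 5*(-6 - 8) = 5*(-14) = -70)
w(C) = -4
h*(57 + w(m(-2, 2))) = -70*(57 - 4) = -70*53 = -3710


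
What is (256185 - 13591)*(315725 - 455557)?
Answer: -33922404208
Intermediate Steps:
(256185 - 13591)*(315725 - 455557) = 242594*(-139832) = -33922404208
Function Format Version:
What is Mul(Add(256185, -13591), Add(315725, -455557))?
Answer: -33922404208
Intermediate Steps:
Mul(Add(256185, -13591), Add(315725, -455557)) = Mul(242594, -139832) = -33922404208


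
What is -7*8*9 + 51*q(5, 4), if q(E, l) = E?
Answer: -249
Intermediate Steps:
-7*8*9 + 51*q(5, 4) = -7*8*9 + 51*5 = -56*9 + 255 = -504 + 255 = -249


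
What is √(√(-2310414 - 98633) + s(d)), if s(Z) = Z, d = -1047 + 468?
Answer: √(-579 + I*√2409047) ≈ 23.212 + 33.433*I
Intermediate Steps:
d = -579
√(√(-2310414 - 98633) + s(d)) = √(√(-2310414 - 98633) - 579) = √(√(-2409047) - 579) = √(I*√2409047 - 579) = √(-579 + I*√2409047)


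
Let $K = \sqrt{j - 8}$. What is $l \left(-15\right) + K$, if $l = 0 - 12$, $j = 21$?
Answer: $180 + \sqrt{13} \approx 183.61$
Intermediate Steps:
$K = \sqrt{13}$ ($K = \sqrt{21 - 8} = \sqrt{13} \approx 3.6056$)
$l = -12$ ($l = 0 - 12 = -12$)
$l \left(-15\right) + K = \left(-12\right) \left(-15\right) + \sqrt{13} = 180 + \sqrt{13}$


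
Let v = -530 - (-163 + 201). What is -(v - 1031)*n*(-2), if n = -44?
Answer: 140712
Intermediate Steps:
v = -568 (v = -530 - 1*38 = -530 - 38 = -568)
-(v - 1031)*n*(-2) = -(-568 - 1031)*(-44*(-2)) = -(-1599)*88 = -1*(-140712) = 140712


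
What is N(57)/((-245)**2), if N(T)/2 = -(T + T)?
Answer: -228/60025 ≈ -0.0037984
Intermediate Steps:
N(T) = -4*T (N(T) = 2*(-(T + T)) = 2*(-2*T) = -4*T)
N(57)/((-245)**2) = (-4*57)/((-245)**2) = -228/60025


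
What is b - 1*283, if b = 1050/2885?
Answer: -163081/577 ≈ -282.64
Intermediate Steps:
b = 210/577 (b = 1050*(1/2885) = 210/577 ≈ 0.36395)
b - 1*283 = 210/577 - 1*283 = 210/577 - 283 = -163081/577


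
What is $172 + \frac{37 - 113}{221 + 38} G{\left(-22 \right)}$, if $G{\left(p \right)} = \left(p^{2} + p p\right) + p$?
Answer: $- \frac{27348}{259} \approx -105.59$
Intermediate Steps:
$G{\left(p \right)} = p + 2 p^{2}$ ($G{\left(p \right)} = \left(p^{2} + p^{2}\right) + p = 2 p^{2} + p = p + 2 p^{2}$)
$172 + \frac{37 - 113}{221 + 38} G{\left(-22 \right)} = 172 + \frac{37 - 113}{221 + 38} \left(- 22 \left(1 + 2 \left(-22\right)\right)\right) = 172 + - \frac{76}{259} \left(- 22 \left(1 - 44\right)\right) = 172 + \left(-76\right) \frac{1}{259} \left(\left(-22\right) \left(-43\right)\right) = 172 - \frac{71896}{259} = - \frac{27348}{259}$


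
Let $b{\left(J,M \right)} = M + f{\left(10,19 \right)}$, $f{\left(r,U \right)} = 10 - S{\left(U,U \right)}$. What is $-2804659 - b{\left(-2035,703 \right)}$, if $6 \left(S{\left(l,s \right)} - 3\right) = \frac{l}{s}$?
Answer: $- \frac{16832213}{6} \approx -2.8054 \cdot 10^{6}$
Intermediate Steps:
$S{\left(l,s \right)} = 3 + \frac{l}{6 s}$ ($S{\left(l,s \right)} = 3 + \frac{l \frac{1}{s}}{6} = 3 + \frac{l}{6 s}$)
$f{\left(r,U \right)} = \frac{41}{6}$ ($f{\left(r,U \right)} = 10 - \left(3 + \frac{U}{6 U}\right) = 10 - \left(3 + \frac{1}{6}\right) = 10 - \frac{19}{6} = \frac{41}{6}$)
$b{\left(J,M \right)} = \frac{41}{6} + M$ ($b{\left(J,M \right)} = M + \frac{41}{6} = \frac{41}{6} + M$)
$-2804659 - b{\left(-2035,703 \right)} = -2804659 - \left(\frac{41}{6} + 703\right) = -2804659 - \frac{4259}{6} = - \frac{16832213}{6}$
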